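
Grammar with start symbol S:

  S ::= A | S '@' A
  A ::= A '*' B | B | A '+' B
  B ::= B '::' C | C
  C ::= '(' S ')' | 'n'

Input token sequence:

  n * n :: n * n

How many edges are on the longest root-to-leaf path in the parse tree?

6

[S [A [A [A [B [C n]]] * [B [B [C n]] :: [C n]]] * [B [C n]]]]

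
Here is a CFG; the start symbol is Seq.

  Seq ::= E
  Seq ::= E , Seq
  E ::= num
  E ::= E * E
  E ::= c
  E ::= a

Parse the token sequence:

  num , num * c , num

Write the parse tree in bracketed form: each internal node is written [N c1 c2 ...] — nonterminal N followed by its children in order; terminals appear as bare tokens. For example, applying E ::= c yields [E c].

Seq
E , Seq
num , Seq
num , E , Seq
num , E * E , Seq
num , num * E , Seq
num , num * c , Seq
num , num * c , E
num , num * c , num

[Seq [E num] , [Seq [E [E num] * [E c]] , [Seq [E num]]]]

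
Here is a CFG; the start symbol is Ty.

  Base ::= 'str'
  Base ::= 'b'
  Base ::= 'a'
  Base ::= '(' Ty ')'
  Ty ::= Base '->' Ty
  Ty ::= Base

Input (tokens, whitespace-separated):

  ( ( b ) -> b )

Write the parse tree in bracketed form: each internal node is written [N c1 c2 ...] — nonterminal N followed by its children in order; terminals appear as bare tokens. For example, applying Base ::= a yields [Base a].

Ty
Base
( Ty )
( Base -> Ty )
( ( Ty ) -> Ty )
( ( Base ) -> Ty )
( ( b ) -> Ty )
( ( b ) -> Base )
( ( b ) -> b )

[Ty [Base ( [Ty [Base ( [Ty [Base b]] )] -> [Ty [Base b]]] )]]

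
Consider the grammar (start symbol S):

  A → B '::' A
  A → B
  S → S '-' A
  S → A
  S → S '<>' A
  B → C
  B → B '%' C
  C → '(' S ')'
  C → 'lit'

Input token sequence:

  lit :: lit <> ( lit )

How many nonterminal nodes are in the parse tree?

15

[S [S [A [B [C lit]] :: [A [B [C lit]]]]] <> [A [B [C ( [S [A [B [C lit]]]] )]]]]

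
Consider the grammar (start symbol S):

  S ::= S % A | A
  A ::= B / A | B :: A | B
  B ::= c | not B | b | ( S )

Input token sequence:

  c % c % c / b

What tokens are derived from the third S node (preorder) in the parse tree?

c

[S [S [S [A [B c]]] % [A [B c]]] % [A [B c] / [A [B b]]]]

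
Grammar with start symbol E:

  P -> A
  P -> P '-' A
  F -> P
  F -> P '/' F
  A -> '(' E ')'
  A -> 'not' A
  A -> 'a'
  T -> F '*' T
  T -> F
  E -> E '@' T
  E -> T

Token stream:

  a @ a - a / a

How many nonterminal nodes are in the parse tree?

[E [E [T [F [P [A a]]]]] @ [T [F [P [P [A a]] - [A a]] / [F [P [A a]]]]]]

15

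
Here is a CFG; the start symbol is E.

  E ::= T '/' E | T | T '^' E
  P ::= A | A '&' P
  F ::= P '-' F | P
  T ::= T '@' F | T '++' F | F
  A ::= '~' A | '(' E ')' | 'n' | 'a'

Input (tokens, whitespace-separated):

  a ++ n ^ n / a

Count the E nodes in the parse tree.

3

[E [T [T [F [P [A a]]]] ++ [F [P [A n]]]] ^ [E [T [F [P [A n]]]] / [E [T [F [P [A a]]]]]]]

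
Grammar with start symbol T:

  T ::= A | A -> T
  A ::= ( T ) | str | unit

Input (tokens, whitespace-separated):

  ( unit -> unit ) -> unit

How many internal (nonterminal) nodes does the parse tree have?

8

[T [A ( [T [A unit] -> [T [A unit]]] )] -> [T [A unit]]]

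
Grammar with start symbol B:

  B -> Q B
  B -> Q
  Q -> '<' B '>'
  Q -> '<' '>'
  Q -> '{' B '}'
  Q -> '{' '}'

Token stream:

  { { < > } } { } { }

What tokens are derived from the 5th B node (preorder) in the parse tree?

[B [Q { [B [Q { [B [Q < >]] }]] }] [B [Q { }] [B [Q { }]]]]

{ }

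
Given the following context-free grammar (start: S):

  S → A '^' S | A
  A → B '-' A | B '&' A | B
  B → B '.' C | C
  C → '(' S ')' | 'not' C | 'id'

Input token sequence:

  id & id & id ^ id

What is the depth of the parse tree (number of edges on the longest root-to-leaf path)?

[S [A [B [C id]] & [A [B [C id]] & [A [B [C id]]]]] ^ [S [A [B [C id]]]]]

6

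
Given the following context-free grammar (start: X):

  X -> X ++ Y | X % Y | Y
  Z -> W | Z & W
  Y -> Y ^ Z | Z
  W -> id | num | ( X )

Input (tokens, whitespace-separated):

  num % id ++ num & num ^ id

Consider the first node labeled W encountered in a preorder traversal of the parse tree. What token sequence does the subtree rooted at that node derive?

num

[X [X [X [Y [Z [W num]]]] % [Y [Z [W id]]]] ++ [Y [Y [Z [Z [W num]] & [W num]]] ^ [Z [W id]]]]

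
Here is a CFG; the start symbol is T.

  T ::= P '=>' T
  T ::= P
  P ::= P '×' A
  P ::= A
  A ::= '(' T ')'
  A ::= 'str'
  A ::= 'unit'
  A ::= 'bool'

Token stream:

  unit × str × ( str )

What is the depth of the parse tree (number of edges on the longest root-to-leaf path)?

[T [P [P [P [A unit]] × [A str]] × [A ( [T [P [A str]]] )]]]

6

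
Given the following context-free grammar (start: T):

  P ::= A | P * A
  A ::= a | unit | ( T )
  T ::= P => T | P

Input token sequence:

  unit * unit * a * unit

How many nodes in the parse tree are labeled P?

4

[T [P [P [P [P [A unit]] * [A unit]] * [A a]] * [A unit]]]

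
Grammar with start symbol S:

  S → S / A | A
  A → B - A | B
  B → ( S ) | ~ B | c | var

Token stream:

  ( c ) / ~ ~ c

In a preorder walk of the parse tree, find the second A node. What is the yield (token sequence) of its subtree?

[S [S [A [B ( [S [A [B c]]] )]]] / [A [B ~ [B ~ [B c]]]]]

c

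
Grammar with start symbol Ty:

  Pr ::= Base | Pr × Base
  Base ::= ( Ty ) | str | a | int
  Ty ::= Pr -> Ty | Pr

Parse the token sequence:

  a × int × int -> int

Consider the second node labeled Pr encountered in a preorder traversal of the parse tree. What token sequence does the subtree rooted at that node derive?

[Ty [Pr [Pr [Pr [Base a]] × [Base int]] × [Base int]] -> [Ty [Pr [Base int]]]]

a × int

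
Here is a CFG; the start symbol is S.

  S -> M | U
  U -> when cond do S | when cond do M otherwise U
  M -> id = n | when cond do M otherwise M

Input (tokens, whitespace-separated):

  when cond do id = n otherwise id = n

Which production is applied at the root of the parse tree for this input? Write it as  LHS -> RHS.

[S [M when cond do [M id = n] otherwise [M id = n]]]

S -> M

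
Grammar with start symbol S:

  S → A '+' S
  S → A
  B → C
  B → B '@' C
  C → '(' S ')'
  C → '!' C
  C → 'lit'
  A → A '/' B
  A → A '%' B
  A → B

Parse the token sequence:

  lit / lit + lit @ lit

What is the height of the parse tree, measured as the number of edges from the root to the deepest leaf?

[S [A [A [B [C lit]]] / [B [C lit]]] + [S [A [B [B [C lit]] @ [C lit]]]]]

6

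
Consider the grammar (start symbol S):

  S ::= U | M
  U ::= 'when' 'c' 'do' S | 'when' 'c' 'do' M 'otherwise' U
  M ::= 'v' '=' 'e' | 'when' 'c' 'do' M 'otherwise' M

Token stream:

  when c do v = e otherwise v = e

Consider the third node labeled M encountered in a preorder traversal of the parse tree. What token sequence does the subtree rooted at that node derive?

[S [M when c do [M v = e] otherwise [M v = e]]]

v = e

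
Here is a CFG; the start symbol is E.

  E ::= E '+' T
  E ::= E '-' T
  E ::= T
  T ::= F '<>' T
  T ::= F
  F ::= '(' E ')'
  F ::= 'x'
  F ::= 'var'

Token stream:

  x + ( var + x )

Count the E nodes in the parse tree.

4

[E [E [T [F x]]] + [T [F ( [E [E [T [F var]]] + [T [F x]]] )]]]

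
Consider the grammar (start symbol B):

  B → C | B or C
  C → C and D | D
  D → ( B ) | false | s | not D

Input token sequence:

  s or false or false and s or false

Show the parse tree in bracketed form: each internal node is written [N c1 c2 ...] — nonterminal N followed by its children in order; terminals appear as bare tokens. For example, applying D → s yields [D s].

[B [B [B [B [C [D s]]] or [C [D false]]] or [C [C [D false]] and [D s]]] or [C [D false]]]

B
B or C
B or C or C
B or C or C or C
C or C or C or C
D or C or C or C
s or C or C or C
s or D or C or C
s or false or C or C
s or false or C and D or C
s or false or D and D or C
s or false or false and D or C
s or false or false and s or C
s or false or false and s or D
s or false or false and s or false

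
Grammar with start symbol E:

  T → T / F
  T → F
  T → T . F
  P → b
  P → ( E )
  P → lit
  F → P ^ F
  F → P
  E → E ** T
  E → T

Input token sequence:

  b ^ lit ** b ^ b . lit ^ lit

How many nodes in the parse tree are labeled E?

2

[E [E [T [F [P b] ^ [F [P lit]]]]] ** [T [T [F [P b] ^ [F [P b]]]] . [F [P lit] ^ [F [P lit]]]]]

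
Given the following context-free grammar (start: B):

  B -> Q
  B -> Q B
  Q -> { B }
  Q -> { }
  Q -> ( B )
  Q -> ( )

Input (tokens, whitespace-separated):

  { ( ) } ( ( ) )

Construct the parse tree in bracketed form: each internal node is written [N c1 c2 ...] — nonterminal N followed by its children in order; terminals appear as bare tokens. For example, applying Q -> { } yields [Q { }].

[B [Q { [B [Q ( )]] }] [B [Q ( [B [Q ( )]] )]]]

B
Q B
{ B } B
{ Q } B
{ ( ) } B
{ ( ) } Q
{ ( ) } ( B )
{ ( ) } ( Q )
{ ( ) } ( ( ) )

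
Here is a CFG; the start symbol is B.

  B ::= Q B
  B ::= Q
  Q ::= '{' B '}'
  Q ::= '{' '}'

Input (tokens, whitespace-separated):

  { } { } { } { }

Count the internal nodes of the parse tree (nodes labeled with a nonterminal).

[B [Q { }] [B [Q { }] [B [Q { }] [B [Q { }]]]]]

8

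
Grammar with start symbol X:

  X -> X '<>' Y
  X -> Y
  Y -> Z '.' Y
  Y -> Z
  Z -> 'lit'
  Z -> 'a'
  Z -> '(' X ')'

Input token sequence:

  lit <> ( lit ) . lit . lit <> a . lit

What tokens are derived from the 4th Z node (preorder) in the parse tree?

lit

[X [X [X [Y [Z lit]]] <> [Y [Z ( [X [Y [Z lit]]] )] . [Y [Z lit] . [Y [Z lit]]]]] <> [Y [Z a] . [Y [Z lit]]]]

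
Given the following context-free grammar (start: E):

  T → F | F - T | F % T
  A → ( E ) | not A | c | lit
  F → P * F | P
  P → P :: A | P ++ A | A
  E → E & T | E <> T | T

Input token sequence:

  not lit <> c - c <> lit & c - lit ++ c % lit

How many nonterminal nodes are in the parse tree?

[E [E [E [E [T [F [P [A not [A lit]]]]]] <> [T [F [P [A c]]] - [T [F [P [A c]]]]]] <> [T [F [P [A lit]]]]] & [T [F [P [A c]]] - [T [F [P [P [A lit]] ++ [A c]]] % [T [F [P [A lit]]]]]]]

35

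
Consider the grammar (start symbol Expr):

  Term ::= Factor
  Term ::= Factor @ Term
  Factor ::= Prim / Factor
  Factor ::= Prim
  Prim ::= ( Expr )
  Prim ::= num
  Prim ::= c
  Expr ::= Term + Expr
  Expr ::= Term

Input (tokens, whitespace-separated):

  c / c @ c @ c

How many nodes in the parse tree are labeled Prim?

[Expr [Term [Factor [Prim c] / [Factor [Prim c]]] @ [Term [Factor [Prim c]] @ [Term [Factor [Prim c]]]]]]

4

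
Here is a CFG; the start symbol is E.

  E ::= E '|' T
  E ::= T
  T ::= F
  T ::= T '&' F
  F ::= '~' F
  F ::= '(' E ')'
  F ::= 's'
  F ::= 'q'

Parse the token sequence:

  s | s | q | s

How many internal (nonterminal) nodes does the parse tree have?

[E [E [E [E [T [F s]]] | [T [F s]]] | [T [F q]]] | [T [F s]]]

12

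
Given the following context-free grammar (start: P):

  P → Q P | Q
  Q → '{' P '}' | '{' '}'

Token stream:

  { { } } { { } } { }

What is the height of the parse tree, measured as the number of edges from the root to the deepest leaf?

[P [Q { [P [Q { }]] }] [P [Q { [P [Q { }]] }] [P [Q { }]]]]

5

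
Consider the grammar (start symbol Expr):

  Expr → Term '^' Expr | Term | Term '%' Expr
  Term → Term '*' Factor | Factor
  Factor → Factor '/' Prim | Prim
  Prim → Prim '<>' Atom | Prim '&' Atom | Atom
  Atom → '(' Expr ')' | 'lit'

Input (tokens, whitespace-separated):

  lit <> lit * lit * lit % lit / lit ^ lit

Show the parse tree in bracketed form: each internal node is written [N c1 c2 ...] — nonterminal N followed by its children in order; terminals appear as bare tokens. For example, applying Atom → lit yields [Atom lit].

[Expr [Term [Term [Term [Factor [Prim [Prim [Atom lit]] <> [Atom lit]]]] * [Factor [Prim [Atom lit]]]] * [Factor [Prim [Atom lit]]]] % [Expr [Term [Factor [Factor [Prim [Atom lit]]] / [Prim [Atom lit]]]] ^ [Expr [Term [Factor [Prim [Atom lit]]]]]]]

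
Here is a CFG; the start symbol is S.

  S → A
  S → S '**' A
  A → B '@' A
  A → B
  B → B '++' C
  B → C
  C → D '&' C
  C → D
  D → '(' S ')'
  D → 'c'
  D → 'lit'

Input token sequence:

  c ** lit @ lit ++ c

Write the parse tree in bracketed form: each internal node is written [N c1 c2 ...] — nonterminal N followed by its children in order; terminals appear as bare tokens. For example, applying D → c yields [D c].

[S [S [A [B [C [D c]]]]] ** [A [B [C [D lit]]] @ [A [B [B [C [D lit]]] ++ [C [D c]]]]]]

S
S ** A
A ** A
B ** A
C ** A
D ** A
c ** A
c ** B @ A
c ** C @ A
c ** D @ A
c ** lit @ A
c ** lit @ B
c ** lit @ B ++ C
c ** lit @ C ++ C
c ** lit @ D ++ C
c ** lit @ lit ++ C
c ** lit @ lit ++ D
c ** lit @ lit ++ c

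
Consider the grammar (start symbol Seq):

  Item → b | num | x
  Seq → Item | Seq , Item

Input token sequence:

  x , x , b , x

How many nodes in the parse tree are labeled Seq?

4

[Seq [Seq [Seq [Seq [Item x]] , [Item x]] , [Item b]] , [Item x]]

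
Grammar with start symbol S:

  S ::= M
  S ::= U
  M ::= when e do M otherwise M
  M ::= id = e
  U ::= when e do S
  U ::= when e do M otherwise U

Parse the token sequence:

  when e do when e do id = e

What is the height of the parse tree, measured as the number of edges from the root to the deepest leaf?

6

[S [U when e do [S [U when e do [S [M id = e]]]]]]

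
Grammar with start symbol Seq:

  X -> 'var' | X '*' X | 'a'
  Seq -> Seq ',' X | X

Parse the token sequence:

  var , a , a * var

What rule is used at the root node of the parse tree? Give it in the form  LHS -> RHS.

[Seq [Seq [Seq [X var]] , [X a]] , [X [X a] * [X var]]]

Seq -> Seq ',' X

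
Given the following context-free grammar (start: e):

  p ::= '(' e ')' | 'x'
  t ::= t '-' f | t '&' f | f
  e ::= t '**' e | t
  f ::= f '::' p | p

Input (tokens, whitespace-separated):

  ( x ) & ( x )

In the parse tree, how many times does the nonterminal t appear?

4

[e [t [t [f [p ( [e [t [f [p x]]]] )]]] & [f [p ( [e [t [f [p x]]]] )]]]]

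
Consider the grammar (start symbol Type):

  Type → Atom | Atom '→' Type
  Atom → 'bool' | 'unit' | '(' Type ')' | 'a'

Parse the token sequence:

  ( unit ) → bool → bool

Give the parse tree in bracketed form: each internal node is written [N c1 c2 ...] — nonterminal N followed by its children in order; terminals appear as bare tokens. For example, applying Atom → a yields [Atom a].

Type
Atom → Type
( Type ) → Type
( Atom ) → Type
( unit ) → Type
( unit ) → Atom → Type
( unit ) → bool → Type
( unit ) → bool → Atom
( unit ) → bool → bool

[Type [Atom ( [Type [Atom unit]] )] → [Type [Atom bool] → [Type [Atom bool]]]]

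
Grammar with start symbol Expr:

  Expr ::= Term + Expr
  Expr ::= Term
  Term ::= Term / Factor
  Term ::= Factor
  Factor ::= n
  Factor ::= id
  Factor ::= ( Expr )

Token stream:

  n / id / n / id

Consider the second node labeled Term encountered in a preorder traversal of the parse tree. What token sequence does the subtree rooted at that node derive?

n / id / n

[Expr [Term [Term [Term [Term [Factor n]] / [Factor id]] / [Factor n]] / [Factor id]]]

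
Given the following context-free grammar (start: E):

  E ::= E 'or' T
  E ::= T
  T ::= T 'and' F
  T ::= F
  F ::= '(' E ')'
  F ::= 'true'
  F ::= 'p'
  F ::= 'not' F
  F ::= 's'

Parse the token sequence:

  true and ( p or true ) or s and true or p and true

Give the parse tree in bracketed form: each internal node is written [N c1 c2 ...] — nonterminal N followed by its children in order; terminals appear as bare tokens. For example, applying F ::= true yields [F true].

E
E or T
E or T or T
T or T or T
T and F or T or T
F and F or T or T
true and F or T or T
true and ( E ) or T or T
true and ( E or T ) or T or T
true and ( T or T ) or T or T
true and ( F or T ) or T or T
true and ( p or T ) or T or T
true and ( p or F ) or T or T
true and ( p or true ) or T or T
true and ( p or true ) or T and F or T
true and ( p or true ) or F and F or T
true and ( p or true ) or s and F or T
true and ( p or true ) or s and true or T
true and ( p or true ) or s and true or T and F
true and ( p or true ) or s and true or F and F
true and ( p or true ) or s and true or p and F
true and ( p or true ) or s and true or p and true

[E [E [E [T [T [F true]] and [F ( [E [E [T [F p]]] or [T [F true]]] )]]] or [T [T [F s]] and [F true]]] or [T [T [F p]] and [F true]]]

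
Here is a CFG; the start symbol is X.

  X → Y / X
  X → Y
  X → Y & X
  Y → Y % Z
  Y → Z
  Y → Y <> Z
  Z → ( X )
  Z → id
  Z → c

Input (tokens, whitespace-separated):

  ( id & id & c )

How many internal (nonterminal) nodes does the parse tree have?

12

[X [Y [Z ( [X [Y [Z id]] & [X [Y [Z id]] & [X [Y [Z c]]]]] )]]]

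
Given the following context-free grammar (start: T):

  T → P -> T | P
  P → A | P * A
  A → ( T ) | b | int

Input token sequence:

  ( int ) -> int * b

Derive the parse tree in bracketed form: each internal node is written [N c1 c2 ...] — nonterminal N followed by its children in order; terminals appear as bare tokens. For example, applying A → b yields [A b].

[T [P [A ( [T [P [A int]]] )]] -> [T [P [P [A int]] * [A b]]]]

T
P -> T
A -> T
( T ) -> T
( P ) -> T
( A ) -> T
( int ) -> T
( int ) -> P
( int ) -> P * A
( int ) -> A * A
( int ) -> int * A
( int ) -> int * b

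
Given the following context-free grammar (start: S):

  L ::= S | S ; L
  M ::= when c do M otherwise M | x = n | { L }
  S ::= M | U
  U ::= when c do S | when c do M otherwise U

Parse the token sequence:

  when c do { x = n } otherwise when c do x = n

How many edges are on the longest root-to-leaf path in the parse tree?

6

[S [U when c do [M { [L [S [M x = n]]] }] otherwise [U when c do [S [M x = n]]]]]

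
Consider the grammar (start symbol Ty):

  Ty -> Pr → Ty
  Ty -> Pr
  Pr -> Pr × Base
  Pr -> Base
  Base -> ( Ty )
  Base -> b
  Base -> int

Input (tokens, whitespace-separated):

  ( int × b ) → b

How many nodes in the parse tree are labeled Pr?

[Ty [Pr [Base ( [Ty [Pr [Pr [Base int]] × [Base b]]] )]] → [Ty [Pr [Base b]]]]

4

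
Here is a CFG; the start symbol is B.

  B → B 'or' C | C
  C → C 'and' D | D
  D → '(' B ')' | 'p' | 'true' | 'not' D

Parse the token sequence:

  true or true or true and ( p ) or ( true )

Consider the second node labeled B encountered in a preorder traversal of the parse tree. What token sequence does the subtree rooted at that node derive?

true or true or true and ( p )

[B [B [B [B [C [D true]]] or [C [D true]]] or [C [C [D true]] and [D ( [B [C [D p]]] )]]] or [C [D ( [B [C [D true]]] )]]]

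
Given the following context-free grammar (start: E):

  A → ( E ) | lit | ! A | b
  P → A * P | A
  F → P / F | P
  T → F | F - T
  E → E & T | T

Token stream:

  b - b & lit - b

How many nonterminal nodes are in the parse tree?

[E [E [T [F [P [A b]]] - [T [F [P [A b]]]]]] & [T [F [P [A lit]]] - [T [F [P [A b]]]]]]

18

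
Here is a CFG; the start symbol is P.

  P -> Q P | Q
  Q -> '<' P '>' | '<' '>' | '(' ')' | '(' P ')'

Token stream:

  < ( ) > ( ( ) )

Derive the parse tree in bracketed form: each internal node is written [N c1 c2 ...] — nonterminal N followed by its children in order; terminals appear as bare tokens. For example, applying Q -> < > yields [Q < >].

[P [Q < [P [Q ( )]] >] [P [Q ( [P [Q ( )]] )]]]

P
Q P
< P > P
< Q > P
< ( ) > P
< ( ) > Q
< ( ) > ( P )
< ( ) > ( Q )
< ( ) > ( ( ) )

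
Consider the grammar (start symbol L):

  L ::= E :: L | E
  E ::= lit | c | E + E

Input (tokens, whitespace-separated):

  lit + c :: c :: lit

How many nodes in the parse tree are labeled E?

5

[L [E [E lit] + [E c]] :: [L [E c] :: [L [E lit]]]]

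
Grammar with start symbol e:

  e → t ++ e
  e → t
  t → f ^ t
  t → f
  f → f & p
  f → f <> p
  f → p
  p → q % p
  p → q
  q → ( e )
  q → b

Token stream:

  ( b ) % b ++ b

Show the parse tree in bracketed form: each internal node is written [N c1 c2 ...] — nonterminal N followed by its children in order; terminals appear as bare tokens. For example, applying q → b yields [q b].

[e [t [f [p [q ( [e [t [f [p [q b]]]]] )] % [p [q b]]]]] ++ [e [t [f [p [q b]]]]]]

e
t ++ e
f ++ e
p ++ e
q % p ++ e
( e ) % p ++ e
( t ) % p ++ e
( f ) % p ++ e
( p ) % p ++ e
( q ) % p ++ e
( b ) % p ++ e
( b ) % q ++ e
( b ) % b ++ e
( b ) % b ++ t
( b ) % b ++ f
( b ) % b ++ p
( b ) % b ++ q
( b ) % b ++ b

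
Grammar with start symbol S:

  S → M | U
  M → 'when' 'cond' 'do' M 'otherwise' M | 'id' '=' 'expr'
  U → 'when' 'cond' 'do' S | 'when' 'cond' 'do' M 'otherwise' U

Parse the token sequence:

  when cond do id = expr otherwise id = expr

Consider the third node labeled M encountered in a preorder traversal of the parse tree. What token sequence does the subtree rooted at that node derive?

[S [M when cond do [M id = expr] otherwise [M id = expr]]]

id = expr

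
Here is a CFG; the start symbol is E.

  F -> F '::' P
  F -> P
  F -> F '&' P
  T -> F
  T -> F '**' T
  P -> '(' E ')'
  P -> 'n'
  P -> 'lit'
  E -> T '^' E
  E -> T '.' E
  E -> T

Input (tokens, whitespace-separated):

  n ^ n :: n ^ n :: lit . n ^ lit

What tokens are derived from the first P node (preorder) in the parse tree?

[E [T [F [P n]]] ^ [E [T [F [F [P n]] :: [P n]]] ^ [E [T [F [F [P n]] :: [P lit]]] . [E [T [F [P n]]] ^ [E [T [F [P lit]]]]]]]]

n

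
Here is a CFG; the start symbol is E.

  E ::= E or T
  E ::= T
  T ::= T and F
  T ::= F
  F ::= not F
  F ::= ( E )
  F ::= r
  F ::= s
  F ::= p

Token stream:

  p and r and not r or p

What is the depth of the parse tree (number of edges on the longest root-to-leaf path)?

[E [E [T [T [T [F p]] and [F r]] and [F not [F r]]]] or [T [F p]]]

6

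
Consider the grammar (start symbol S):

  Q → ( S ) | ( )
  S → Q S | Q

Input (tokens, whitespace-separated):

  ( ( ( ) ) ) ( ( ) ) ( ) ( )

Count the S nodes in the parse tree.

[S [Q ( [S [Q ( [S [Q ( )]] )]] )] [S [Q ( [S [Q ( )]] )] [S [Q ( )] [S [Q ( )]]]]]

7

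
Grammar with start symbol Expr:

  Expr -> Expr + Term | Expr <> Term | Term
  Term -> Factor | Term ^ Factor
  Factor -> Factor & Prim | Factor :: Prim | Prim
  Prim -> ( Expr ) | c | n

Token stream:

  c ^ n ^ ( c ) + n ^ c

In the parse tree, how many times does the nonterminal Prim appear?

[Expr [Expr [Term [Term [Term [Factor [Prim c]]] ^ [Factor [Prim n]]] ^ [Factor [Prim ( [Expr [Term [Factor [Prim c]]]] )]]]] + [Term [Term [Factor [Prim n]]] ^ [Factor [Prim c]]]]

6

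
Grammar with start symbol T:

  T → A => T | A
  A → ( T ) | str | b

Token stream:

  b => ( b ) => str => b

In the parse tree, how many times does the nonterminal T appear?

[T [A b] => [T [A ( [T [A b]] )] => [T [A str] => [T [A b]]]]]

5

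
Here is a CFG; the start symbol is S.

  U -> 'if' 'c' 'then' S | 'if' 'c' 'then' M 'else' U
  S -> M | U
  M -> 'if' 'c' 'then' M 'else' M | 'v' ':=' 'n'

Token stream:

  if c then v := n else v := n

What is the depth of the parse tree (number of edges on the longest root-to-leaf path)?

[S [M if c then [M v := n] else [M v := n]]]

3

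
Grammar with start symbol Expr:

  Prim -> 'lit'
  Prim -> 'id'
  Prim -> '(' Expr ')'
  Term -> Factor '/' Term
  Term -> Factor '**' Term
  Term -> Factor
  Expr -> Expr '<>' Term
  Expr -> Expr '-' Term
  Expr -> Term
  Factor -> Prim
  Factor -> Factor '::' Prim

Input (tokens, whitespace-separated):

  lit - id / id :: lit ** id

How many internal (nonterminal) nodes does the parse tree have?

16

[Expr [Expr [Term [Factor [Prim lit]]]] - [Term [Factor [Prim id]] / [Term [Factor [Factor [Prim id]] :: [Prim lit]] ** [Term [Factor [Prim id]]]]]]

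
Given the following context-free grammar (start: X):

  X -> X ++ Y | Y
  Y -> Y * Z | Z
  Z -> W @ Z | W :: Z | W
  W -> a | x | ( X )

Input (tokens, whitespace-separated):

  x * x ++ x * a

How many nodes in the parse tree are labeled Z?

[X [X [Y [Y [Z [W x]]] * [Z [W x]]]] ++ [Y [Y [Z [W x]]] * [Z [W a]]]]

4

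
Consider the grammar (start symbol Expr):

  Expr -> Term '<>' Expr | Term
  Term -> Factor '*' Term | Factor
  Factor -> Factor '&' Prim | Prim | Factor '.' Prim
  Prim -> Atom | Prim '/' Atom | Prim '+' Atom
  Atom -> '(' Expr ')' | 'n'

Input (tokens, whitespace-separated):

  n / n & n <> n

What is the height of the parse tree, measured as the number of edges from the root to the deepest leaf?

[Expr [Term [Factor [Factor [Prim [Prim [Atom n]] / [Atom n]]] & [Prim [Atom n]]]] <> [Expr [Term [Factor [Prim [Atom n]]]]]]

7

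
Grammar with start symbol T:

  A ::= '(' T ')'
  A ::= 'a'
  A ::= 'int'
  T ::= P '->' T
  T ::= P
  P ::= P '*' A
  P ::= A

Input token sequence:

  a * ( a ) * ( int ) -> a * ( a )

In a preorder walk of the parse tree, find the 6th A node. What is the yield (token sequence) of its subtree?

[T [P [P [P [A a]] * [A ( [T [P [A a]]] )]] * [A ( [T [P [A int]]] )]] -> [T [P [P [A a]] * [A ( [T [P [A a]]] )]]]]

a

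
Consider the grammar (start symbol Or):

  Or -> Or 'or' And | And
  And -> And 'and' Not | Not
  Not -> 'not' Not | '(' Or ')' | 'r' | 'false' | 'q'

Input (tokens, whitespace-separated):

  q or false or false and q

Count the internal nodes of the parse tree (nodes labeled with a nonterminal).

[Or [Or [Or [And [Not q]]] or [And [Not false]]] or [And [And [Not false]] and [Not q]]]

11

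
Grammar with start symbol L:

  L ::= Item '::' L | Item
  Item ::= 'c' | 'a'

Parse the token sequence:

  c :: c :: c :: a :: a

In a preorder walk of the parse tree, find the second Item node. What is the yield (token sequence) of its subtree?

c

[L [Item c] :: [L [Item c] :: [L [Item c] :: [L [Item a] :: [L [Item a]]]]]]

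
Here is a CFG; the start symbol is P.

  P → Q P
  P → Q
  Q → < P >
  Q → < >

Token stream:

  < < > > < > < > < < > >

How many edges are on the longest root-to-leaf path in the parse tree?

7

[P [Q < [P [Q < >]] >] [P [Q < >] [P [Q < >] [P [Q < [P [Q < >]] >]]]]]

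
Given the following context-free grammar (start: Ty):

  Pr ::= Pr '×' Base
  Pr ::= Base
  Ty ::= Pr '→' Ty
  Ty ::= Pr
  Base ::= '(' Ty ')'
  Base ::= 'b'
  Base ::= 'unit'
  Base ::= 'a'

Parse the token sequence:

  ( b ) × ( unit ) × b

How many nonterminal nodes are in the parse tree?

13

[Ty [Pr [Pr [Pr [Base ( [Ty [Pr [Base b]]] )]] × [Base ( [Ty [Pr [Base unit]]] )]] × [Base b]]]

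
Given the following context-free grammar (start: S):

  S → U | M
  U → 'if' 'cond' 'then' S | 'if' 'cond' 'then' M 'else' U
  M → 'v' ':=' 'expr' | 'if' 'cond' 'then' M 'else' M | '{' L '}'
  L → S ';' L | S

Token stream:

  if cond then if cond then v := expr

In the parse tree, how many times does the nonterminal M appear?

1

[S [U if cond then [S [U if cond then [S [M v := expr]]]]]]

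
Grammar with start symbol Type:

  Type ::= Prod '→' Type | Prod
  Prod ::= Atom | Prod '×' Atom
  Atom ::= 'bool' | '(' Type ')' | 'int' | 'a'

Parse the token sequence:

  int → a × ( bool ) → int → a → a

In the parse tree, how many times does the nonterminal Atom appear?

7

[Type [Prod [Atom int]] → [Type [Prod [Prod [Atom a]] × [Atom ( [Type [Prod [Atom bool]]] )]] → [Type [Prod [Atom int]] → [Type [Prod [Atom a]] → [Type [Prod [Atom a]]]]]]]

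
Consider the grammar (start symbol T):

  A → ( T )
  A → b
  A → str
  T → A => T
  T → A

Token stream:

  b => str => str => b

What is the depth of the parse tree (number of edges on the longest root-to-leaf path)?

[T [A b] => [T [A str] => [T [A str] => [T [A b]]]]]

5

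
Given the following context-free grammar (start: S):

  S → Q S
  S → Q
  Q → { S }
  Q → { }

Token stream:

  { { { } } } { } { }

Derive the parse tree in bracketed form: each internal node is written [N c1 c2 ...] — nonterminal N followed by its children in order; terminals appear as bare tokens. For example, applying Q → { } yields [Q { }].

[S [Q { [S [Q { [S [Q { }]] }]] }] [S [Q { }] [S [Q { }]]]]

S
Q S
{ S } S
{ Q } S
{ { S } } S
{ { Q } } S
{ { { } } } S
{ { { } } } Q S
{ { { } } } { } S
{ { { } } } { } Q
{ { { } } } { } { }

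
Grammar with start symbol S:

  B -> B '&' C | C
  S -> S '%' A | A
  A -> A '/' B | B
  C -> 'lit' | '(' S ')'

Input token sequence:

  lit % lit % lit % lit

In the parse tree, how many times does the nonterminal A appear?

4

[S [S [S [S [A [B [C lit]]]] % [A [B [C lit]]]] % [A [B [C lit]]]] % [A [B [C lit]]]]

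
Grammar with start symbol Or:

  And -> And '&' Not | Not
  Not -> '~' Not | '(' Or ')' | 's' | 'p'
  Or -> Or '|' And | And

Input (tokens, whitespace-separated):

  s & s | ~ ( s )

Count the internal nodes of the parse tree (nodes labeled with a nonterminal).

[Or [Or [And [And [Not s]] & [Not s]]] | [And [Not ~ [Not ( [Or [And [Not s]]] )]]]]

12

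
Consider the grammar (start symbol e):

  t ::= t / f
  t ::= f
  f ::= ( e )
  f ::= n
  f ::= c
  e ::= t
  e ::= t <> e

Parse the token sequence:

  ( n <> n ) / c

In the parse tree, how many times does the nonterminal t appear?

4

[e [t [t [f ( [e [t [f n]] <> [e [t [f n]]]] )]] / [f c]]]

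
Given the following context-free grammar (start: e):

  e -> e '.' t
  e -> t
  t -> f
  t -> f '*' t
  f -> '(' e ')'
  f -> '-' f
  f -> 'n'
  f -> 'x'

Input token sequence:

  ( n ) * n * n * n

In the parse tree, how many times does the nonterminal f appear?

5

[e [t [f ( [e [t [f n]]] )] * [t [f n] * [t [f n] * [t [f n]]]]]]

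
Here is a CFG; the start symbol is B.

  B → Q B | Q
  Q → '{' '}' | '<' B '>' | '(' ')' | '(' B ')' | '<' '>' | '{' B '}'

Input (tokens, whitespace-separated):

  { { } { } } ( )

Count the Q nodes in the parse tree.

[B [Q { [B [Q { }] [B [Q { }]]] }] [B [Q ( )]]]

4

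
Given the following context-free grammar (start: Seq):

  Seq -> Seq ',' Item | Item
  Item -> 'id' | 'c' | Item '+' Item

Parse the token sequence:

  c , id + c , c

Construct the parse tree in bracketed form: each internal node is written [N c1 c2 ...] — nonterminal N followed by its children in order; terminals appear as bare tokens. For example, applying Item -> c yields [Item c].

[Seq [Seq [Seq [Item c]] , [Item [Item id] + [Item c]]] , [Item c]]

Seq
Seq , Item
Seq , Item , Item
Item , Item , Item
c , Item , Item
c , Item + Item , Item
c , id + Item , Item
c , id + c , Item
c , id + c , c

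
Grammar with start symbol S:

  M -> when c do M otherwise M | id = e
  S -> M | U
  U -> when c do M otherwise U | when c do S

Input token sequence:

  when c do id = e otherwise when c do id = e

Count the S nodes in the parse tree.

2

[S [U when c do [M id = e] otherwise [U when c do [S [M id = e]]]]]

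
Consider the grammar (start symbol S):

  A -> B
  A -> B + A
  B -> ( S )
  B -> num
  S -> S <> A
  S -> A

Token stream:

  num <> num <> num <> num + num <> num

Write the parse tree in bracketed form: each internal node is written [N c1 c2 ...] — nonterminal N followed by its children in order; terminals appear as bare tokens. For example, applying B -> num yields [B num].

[S [S [S [S [S [A [B num]]] <> [A [B num]]] <> [A [B num]]] <> [A [B num] + [A [B num]]]] <> [A [B num]]]

S
S <> A
S <> A <> A
S <> A <> A <> A
S <> A <> A <> A <> A
A <> A <> A <> A <> A
B <> A <> A <> A <> A
num <> A <> A <> A <> A
num <> B <> A <> A <> A
num <> num <> A <> A <> A
num <> num <> B <> A <> A
num <> num <> num <> A <> A
num <> num <> num <> B + A <> A
num <> num <> num <> num + A <> A
num <> num <> num <> num + B <> A
num <> num <> num <> num + num <> A
num <> num <> num <> num + num <> B
num <> num <> num <> num + num <> num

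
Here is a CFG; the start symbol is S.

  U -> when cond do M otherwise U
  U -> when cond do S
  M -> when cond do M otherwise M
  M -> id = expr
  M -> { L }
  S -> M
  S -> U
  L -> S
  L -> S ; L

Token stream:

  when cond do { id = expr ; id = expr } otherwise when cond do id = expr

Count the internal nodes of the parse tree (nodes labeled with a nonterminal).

12

[S [U when cond do [M { [L [S [M id = expr]] ; [L [S [M id = expr]]]] }] otherwise [U when cond do [S [M id = expr]]]]]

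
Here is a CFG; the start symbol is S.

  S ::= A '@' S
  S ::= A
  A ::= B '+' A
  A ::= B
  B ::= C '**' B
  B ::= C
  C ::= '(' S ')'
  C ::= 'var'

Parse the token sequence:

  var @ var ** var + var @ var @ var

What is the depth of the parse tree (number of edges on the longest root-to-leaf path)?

7

[S [A [B [C var]]] @ [S [A [B [C var] ** [B [C var]]] + [A [B [C var]]]] @ [S [A [B [C var]]] @ [S [A [B [C var]]]]]]]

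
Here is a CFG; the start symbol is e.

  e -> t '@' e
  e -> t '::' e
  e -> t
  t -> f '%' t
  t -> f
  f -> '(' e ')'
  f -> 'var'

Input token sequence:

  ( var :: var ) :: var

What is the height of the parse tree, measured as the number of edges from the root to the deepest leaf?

[e [t [f ( [e [t [f var]] :: [e [t [f var]]]] )]] :: [e [t [f var]]]]

7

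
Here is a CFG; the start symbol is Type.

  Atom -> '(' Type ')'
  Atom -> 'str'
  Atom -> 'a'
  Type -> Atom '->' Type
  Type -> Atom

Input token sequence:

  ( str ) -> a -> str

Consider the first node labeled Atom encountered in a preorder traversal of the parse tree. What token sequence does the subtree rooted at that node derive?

( str )

[Type [Atom ( [Type [Atom str]] )] -> [Type [Atom a] -> [Type [Atom str]]]]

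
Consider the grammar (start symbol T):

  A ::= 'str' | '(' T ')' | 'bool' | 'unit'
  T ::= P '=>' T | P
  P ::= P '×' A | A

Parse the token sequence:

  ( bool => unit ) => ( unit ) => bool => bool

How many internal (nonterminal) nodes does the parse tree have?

21

[T [P [A ( [T [P [A bool]] => [T [P [A unit]]]] )]] => [T [P [A ( [T [P [A unit]]] )]] => [T [P [A bool]] => [T [P [A bool]]]]]]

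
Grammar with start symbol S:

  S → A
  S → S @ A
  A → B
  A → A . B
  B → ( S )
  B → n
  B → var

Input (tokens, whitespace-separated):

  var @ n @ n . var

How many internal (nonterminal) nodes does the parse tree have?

11

[S [S [S [A [B var]]] @ [A [B n]]] @ [A [A [B n]] . [B var]]]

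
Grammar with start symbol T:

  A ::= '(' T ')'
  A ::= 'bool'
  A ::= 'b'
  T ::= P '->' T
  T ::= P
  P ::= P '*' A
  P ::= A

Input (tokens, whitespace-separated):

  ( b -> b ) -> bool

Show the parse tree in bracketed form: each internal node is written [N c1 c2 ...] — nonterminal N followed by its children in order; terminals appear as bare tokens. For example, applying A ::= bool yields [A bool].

T
P -> T
A -> T
( T ) -> T
( P -> T ) -> T
( A -> T ) -> T
( b -> T ) -> T
( b -> P ) -> T
( b -> A ) -> T
( b -> b ) -> T
( b -> b ) -> P
( b -> b ) -> A
( b -> b ) -> bool

[T [P [A ( [T [P [A b]] -> [T [P [A b]]]] )]] -> [T [P [A bool]]]]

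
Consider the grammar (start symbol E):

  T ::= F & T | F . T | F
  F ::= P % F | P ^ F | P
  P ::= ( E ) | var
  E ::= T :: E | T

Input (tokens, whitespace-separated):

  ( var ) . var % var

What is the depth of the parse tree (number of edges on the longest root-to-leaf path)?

8

[E [T [F [P ( [E [T [F [P var]]]] )]] . [T [F [P var] % [F [P var]]]]]]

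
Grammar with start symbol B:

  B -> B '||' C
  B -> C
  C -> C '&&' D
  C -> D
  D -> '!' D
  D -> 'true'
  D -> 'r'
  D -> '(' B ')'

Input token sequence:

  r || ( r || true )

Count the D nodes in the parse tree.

[B [B [C [D r]]] || [C [D ( [B [B [C [D r]]] || [C [D true]]] )]]]

4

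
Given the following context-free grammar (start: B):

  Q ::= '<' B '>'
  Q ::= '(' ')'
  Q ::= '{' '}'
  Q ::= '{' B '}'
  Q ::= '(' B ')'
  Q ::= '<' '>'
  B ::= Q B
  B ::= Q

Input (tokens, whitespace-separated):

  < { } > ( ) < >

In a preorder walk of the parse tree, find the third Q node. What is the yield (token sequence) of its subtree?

( )

[B [Q < [B [Q { }]] >] [B [Q ( )] [B [Q < >]]]]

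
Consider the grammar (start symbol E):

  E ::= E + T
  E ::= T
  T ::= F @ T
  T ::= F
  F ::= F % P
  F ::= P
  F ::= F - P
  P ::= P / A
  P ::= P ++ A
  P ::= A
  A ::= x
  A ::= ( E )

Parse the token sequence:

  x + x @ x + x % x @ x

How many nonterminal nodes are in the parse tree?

[E [E [E [T [F [P [A x]]]]] + [T [F [P [A x]]] @ [T [F [P [A x]]]]]] + [T [F [F [P [A x]]] % [P [A x]]] @ [T [F [P [A x]]]]]]

26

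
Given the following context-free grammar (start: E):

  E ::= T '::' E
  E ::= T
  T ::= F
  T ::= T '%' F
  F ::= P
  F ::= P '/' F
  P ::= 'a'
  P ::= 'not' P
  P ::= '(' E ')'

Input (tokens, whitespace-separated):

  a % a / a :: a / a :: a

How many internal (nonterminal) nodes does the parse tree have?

19

[E [T [T [F [P a]]] % [F [P a] / [F [P a]]]] :: [E [T [F [P a] / [F [P a]]]] :: [E [T [F [P a]]]]]]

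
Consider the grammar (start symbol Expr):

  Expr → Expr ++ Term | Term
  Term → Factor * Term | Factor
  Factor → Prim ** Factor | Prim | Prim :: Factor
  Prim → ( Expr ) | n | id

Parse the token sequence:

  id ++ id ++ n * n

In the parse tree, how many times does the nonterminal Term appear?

[Expr [Expr [Expr [Term [Factor [Prim id]]]] ++ [Term [Factor [Prim id]]]] ++ [Term [Factor [Prim n]] * [Term [Factor [Prim n]]]]]

4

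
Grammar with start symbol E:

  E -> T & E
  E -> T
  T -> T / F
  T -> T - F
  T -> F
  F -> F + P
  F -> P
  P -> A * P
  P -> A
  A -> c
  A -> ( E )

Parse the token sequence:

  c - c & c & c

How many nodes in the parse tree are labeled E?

[E [T [T [F [P [A c]]]] - [F [P [A c]]]] & [E [T [F [P [A c]]]] & [E [T [F [P [A c]]]]]]]

3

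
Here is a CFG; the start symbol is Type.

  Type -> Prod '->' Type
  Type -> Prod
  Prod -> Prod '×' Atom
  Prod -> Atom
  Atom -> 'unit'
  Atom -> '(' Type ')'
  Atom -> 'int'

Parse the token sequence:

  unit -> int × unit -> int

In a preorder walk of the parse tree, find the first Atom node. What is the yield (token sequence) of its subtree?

[Type [Prod [Atom unit]] -> [Type [Prod [Prod [Atom int]] × [Atom unit]] -> [Type [Prod [Atom int]]]]]

unit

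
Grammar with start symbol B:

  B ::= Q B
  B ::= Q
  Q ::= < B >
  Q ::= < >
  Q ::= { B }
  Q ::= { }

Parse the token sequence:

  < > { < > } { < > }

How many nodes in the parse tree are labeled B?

5

[B [Q < >] [B [Q { [B [Q < >]] }] [B [Q { [B [Q < >]] }]]]]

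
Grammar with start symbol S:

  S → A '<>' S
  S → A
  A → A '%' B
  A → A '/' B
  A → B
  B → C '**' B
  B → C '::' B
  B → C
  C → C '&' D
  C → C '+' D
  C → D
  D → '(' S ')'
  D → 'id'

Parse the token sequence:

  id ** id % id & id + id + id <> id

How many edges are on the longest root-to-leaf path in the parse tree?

[S [A [A [B [C [D id]] ** [B [C [D id]]]]] % [B [C [C [C [C [D id]] & [D id]] + [D id]] + [D id]]]] <> [S [A [B [C [D id]]]]]]

8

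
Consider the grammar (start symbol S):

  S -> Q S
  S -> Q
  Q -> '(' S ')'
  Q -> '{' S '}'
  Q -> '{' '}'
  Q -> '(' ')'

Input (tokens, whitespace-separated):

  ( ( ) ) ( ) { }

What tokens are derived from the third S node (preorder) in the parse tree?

[S [Q ( [S [Q ( )]] )] [S [Q ( )] [S [Q { }]]]]

( ) { }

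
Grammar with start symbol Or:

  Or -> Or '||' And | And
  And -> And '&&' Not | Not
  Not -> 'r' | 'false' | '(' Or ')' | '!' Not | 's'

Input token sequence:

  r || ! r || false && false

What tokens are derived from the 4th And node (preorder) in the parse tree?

[Or [Or [Or [And [Not r]]] || [And [Not ! [Not r]]]] || [And [And [Not false]] && [Not false]]]

false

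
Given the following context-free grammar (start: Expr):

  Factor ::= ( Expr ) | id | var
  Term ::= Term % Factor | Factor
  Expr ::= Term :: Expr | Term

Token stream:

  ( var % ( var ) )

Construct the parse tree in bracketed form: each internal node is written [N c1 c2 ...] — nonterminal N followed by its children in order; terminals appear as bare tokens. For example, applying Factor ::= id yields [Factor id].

Expr
Term
Factor
( Expr )
( Term )
( Term % Factor )
( Factor % Factor )
( var % Factor )
( var % ( Expr ) )
( var % ( Term ) )
( var % ( Factor ) )
( var % ( var ) )

[Expr [Term [Factor ( [Expr [Term [Term [Factor var]] % [Factor ( [Expr [Term [Factor var]]] )]]] )]]]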